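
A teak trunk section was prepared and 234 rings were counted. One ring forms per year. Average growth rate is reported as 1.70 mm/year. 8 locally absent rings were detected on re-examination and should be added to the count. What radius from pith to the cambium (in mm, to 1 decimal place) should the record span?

411.4 mm

Adjusted count: 234 + 8 = 242 rings.
242 years at 1.70 mm/year gives 1.70 × 242 = 411.4 mm.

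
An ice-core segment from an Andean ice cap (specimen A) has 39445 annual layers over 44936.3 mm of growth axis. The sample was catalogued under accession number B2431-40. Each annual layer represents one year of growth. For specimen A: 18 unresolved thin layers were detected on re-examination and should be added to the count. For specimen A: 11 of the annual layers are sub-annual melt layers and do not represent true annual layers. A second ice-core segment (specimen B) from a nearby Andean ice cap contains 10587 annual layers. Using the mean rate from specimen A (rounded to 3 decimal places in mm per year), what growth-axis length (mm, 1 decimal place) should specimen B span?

12058.6 mm

Specimen A: adjusted count: 39445 − 11 + 18 = 39452 annual layers.
A: Extension rate ≈ 44936.3 / 39452 = 1.139 mm per year.
Length of B = 1.139 × 10587 = 12058.6 mm.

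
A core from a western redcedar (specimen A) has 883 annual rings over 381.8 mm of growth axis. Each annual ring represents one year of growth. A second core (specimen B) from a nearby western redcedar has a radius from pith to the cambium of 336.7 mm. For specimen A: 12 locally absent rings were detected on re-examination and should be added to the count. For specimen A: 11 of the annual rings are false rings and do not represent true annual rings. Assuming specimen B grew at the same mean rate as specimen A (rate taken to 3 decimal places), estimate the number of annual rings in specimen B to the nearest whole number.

Specimen A: after corrections the count is 883 − 11 + 12 = 884 annual rings.
A: Extension rate ≈ 381.8 / 884 = 0.432 mm per year.
B spans 336.7 / 0.432 = 779.40 years ≈ 779 annual rings.

779 annual rings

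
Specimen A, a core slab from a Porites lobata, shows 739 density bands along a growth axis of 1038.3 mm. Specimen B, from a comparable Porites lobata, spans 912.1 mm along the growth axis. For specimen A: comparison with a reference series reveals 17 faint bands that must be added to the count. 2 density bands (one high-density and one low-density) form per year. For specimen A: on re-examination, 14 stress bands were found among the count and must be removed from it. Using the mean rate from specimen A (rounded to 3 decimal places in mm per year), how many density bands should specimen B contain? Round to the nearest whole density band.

652 density bands

Specimen A: after corrections the count is 739 − 14 + 17 = 742 density bands.
Specimen A: with 2 density bands per year, 742 / 2 = 371 years.
A: 1038.3 mm over 371 years gives 1038.3 / 371 ≈ 2.799 mm/yr.
B spans 912.1 / 2.799 = 325.87 years; at 2 density bands per year that is 325.87 × 2 ≈ 652 density bands.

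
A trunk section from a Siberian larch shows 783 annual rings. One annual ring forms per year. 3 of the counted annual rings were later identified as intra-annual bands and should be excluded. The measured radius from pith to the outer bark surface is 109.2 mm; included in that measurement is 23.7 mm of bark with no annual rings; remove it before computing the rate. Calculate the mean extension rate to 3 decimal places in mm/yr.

Adjusted count: 783 − 3 = 780 annual rings.
Removing the 23.7 mm offcut leaves 109.2 − 23.7 = 85.5 mm.
Mean rate = 85.5 mm / 780 years ≈ 0.110 mm/yr.

0.110 mm/yr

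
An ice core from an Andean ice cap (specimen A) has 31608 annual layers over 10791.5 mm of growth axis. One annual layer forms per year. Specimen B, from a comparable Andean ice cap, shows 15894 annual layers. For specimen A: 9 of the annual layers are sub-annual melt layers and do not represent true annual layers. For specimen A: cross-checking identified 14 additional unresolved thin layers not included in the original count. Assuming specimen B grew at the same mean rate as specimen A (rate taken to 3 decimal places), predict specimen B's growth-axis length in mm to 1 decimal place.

5419.9 mm

Specimen A: true annual layer count = 31608 − 9 + 14 = 31613.
A: Extension rate ≈ 10791.5 / 31613 = 0.341 mm/year.
B's length ≈ 0.341 × 15894 = 5419.9 mm.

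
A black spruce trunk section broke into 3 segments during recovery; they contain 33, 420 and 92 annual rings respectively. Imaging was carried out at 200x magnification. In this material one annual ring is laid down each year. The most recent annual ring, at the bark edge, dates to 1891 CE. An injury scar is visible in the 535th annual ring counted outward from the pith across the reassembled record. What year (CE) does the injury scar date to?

1881 CE

Total annual rings = 33 + 420 + 92 = 545.
Between annual ring 535 and the bark edge there are 545 − 535 = 10 annual rings.
The annual ring at the bark edge is 1891 CE, so the injury scar dates to 1891 − 10 = 1881 CE.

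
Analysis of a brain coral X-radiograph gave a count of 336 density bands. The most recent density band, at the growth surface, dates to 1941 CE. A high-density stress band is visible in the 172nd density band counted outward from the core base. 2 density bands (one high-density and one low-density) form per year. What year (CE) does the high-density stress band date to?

The high-density stress band sits at density band 172 from the core base, so 336 − 172 = 164 density bands formed after it.
Dividing by 2 density bands per year: 164 / 2 = 82 years.
Counting back 82 years from 1941 CE places the high-density stress band in 1941 − 82 = 1859 CE.

1859 CE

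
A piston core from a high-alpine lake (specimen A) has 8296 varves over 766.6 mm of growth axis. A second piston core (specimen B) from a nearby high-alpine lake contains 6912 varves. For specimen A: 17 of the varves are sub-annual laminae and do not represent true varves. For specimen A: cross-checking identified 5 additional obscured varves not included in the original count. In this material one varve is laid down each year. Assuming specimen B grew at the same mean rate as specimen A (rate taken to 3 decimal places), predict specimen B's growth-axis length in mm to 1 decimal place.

Specimen A: after corrections the count is 8296 − 17 + 5 = 8284 varves.
A: Extension rate ≈ 766.6 / 8284 = 0.093 mm per year.
For B, 0.093 mm/year × 6912 years = 642.8 mm.

642.8 mm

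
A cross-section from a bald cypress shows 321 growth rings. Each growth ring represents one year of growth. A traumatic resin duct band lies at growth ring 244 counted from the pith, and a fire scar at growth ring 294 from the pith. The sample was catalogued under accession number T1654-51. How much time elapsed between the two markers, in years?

50 years

The two markers are separated by 294 − 244 = 50 growth rings.
That is 50 years at one growth ring per year.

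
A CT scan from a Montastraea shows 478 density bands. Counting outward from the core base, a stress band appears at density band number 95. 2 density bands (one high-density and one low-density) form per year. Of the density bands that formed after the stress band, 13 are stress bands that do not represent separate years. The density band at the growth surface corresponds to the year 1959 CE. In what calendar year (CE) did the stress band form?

Between density band 95 and the growth surface there are 478 − 95 = 383 density bands.
383 − 13 false = 370 true density bands after the stress band.
Dividing by 2 density bands per year: 370 / 2 = 185 years.
Counting back 185 years from 1959 CE places the stress band in 1959 − 185 = 1774 CE.

1774 CE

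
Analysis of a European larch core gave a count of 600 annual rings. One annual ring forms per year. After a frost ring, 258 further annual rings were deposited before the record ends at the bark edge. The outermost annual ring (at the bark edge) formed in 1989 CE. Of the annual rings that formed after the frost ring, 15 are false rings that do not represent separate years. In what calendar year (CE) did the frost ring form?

1746 CE

258 annual rings formed after the frost ring.
258 − 15 false = 243 true annual rings after the frost ring.
1989 − 243 = 1746 CE.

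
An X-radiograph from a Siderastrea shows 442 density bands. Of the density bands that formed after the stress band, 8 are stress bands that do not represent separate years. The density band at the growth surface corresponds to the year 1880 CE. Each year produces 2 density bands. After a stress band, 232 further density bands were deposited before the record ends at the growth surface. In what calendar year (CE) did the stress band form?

1768 CE

232 density bands formed after the stress band.
232 − 8 false = 224 true density bands after the stress band.
Dividing by 2 density bands per year: 224 / 2 = 112 years.
1880 − 112 = 1768 CE.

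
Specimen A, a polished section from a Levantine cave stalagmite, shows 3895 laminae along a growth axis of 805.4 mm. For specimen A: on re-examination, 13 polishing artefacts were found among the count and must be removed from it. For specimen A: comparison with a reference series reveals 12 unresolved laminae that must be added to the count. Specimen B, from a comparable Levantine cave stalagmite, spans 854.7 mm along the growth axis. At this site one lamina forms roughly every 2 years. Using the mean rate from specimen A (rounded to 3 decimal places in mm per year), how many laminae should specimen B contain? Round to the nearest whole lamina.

Specimen A: adjusted count: 3895 − 13 + 12 = 3894 laminae.
Specimen A: multiplying by 2 years per lamina: 3894 × 2 = 7788 years.
A: 805.4 mm over 7788 years gives 805.4 / 7788 ≈ 0.103 mm/yr.
B spans 854.7 / 0.103 = 8298.06 years; at 2 years per lamina that is 8298.06 / 2 ≈ 4149 laminae.

4149 laminae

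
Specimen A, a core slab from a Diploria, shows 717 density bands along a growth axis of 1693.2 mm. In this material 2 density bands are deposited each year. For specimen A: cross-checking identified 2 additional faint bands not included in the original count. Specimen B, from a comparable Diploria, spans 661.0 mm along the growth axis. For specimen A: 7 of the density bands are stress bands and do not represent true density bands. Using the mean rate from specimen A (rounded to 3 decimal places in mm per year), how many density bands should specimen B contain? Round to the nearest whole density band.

278 density bands

Specimen A: true density band count = 717 − 7 + 2 = 712.
Specimen A: dividing by 2 density bands per year: 712 / 2 = 356 years.
A: Mean rate = 1693.2 mm / 356 years ≈ 4.756 mm/year.
B spans 661.0 / 4.756 = 138.98 years; at 2 density bands per year that is 138.98 × 2 ≈ 278 density bands.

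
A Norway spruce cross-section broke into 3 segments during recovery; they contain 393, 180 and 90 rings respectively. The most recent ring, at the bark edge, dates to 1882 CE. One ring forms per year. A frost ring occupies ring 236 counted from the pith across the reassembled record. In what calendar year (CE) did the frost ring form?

Total rings = 393 + 180 + 90 = 663.
The frost ring sits at ring 236 from the pith, so 663 − 236 = 427 rings formed after it.
Counting back 427 years from 1882 CE places the frost ring in 1882 − 427 = 1455 CE.

1455 CE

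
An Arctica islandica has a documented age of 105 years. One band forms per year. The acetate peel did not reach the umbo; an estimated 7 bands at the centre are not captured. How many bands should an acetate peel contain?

98 bands

At one band per year, 105 years correspond to 105 bands.
105 − 7 missed = 98 bands expected in the prepared section.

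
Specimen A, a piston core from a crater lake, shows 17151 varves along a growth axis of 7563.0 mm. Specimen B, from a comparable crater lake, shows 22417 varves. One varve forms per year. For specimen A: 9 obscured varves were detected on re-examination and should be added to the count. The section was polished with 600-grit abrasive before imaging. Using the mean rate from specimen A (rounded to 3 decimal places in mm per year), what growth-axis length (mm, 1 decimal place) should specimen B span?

9885.9 mm

Specimen A: correcting the raw count gives 17151 + 9 = 17160 true varves.
A: Extension rate ≈ 7563.0 / 17160 = 0.441 mm/year.
For B, 0.441 mm/year × 22417 years = 9885.9 mm.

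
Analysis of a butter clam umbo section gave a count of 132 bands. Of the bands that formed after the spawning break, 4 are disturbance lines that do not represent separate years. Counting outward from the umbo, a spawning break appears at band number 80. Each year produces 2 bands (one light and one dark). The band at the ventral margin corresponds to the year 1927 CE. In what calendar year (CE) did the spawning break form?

1903 CE

132 − 80 = 52 bands lie beyond the spawning break toward the ventral margin.
Excluding 4 false bands: 52 − 4 = 48.
48 bands at 2 per year is 48 / 2 = 24 years.
1927 − 24 = 1903 CE.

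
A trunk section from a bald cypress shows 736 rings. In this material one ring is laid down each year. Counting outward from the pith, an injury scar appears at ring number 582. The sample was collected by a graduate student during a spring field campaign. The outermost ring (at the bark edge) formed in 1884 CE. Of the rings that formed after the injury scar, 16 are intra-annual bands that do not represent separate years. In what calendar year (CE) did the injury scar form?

1746 CE

The injury scar sits at ring 582 from the pith, so 736 − 582 = 154 rings formed after it.
Removing the 16 false rings leaves 154 − 16 = 138 true rings beyond the injury scar.
The ring at the bark edge is 1884 CE, so the injury scar dates to 1884 − 138 = 1746 CE.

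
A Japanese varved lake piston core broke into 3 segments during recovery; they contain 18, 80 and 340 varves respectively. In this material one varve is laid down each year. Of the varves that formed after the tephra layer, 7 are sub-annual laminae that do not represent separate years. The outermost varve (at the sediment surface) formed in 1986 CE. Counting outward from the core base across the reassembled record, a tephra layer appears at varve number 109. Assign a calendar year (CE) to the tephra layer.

1664 CE

Total varves = 18 + 80 + 340 = 438.
Between varve 109 and the sediment surface there are 438 − 109 = 329 varves.
Excluding 7 false varves: 329 − 7 = 322.
1986 − 322 = 1664 CE.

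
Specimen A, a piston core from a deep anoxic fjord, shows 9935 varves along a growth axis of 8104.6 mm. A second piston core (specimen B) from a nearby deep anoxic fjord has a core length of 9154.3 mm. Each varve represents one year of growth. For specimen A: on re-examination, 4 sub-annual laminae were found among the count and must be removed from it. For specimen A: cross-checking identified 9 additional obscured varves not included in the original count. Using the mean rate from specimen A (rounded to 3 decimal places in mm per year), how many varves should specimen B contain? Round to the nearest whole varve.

Specimen A: adjusted count: 9935 − 4 + 9 = 9940 varves.
A: 8104.6 mm over 9940 years gives 8104.6 / 9940 ≈ 0.815 mm/year.
B spans 9154.3 / 0.815 = 11232.27 years ≈ 11232 varves.

11232 varves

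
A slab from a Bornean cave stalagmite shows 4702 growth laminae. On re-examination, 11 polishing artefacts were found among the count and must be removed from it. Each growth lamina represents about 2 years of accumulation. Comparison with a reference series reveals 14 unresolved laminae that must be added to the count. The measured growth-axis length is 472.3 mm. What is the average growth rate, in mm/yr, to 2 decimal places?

0.05 mm/yr

Correcting the raw count gives 4702 − 11 + 14 = 4705 true growth laminae.
Multiplying by 2 years per growth lamina: 4705 × 2 = 9410 years.
Extension rate ≈ 472.3 / 9410 = 0.05 mm/yr.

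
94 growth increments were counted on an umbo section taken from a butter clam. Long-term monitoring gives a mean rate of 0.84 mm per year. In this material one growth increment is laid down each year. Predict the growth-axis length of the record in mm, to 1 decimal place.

94 years of growth are recorded.
Predicted length = 0.84 mm/year × 94 years = 79.0 mm.

79.0 mm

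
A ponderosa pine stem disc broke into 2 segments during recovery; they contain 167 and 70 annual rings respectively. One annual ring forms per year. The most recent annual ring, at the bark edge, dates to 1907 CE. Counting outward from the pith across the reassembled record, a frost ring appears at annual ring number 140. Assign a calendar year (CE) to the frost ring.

Total annual rings = 167 + 70 = 237.
Between annual ring 140 and the bark edge there are 237 − 140 = 97 annual rings.
Counting back 97 years from 1907 CE places the frost ring in 1907 − 97 = 1810 CE.

1810 CE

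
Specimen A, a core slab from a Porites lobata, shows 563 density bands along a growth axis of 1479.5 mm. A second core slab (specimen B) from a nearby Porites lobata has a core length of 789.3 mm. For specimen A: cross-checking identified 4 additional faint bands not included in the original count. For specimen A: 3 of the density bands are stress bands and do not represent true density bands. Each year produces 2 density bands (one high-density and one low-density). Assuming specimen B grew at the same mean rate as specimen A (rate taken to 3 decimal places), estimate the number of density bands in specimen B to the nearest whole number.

301 density bands

Specimen A: correcting the raw count gives 563 − 3 + 4 = 564 true density bands.
Specimen A: with 2 density bands per year, 564 / 2 = 282 years.
A: 1479.5 mm over 282 years gives 1479.5 / 282 ≈ 5.246 mm/year.
B spans 789.3 / 5.246 = 150.46 years; at 2 density bands per year that is 150.46 × 2 ≈ 301 density bands.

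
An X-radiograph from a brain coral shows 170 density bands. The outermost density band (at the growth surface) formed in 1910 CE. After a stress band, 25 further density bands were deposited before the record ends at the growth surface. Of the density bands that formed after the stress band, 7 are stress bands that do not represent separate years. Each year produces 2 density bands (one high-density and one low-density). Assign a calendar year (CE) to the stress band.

25 density bands post-date the stress band.
Removing the 7 false density bands leaves 25 − 7 = 18 true density bands beyond the stress band.
Dividing by 2 density bands per year: 18 / 2 = 9 years.
1910 − 9 = 1901 CE.

1901 CE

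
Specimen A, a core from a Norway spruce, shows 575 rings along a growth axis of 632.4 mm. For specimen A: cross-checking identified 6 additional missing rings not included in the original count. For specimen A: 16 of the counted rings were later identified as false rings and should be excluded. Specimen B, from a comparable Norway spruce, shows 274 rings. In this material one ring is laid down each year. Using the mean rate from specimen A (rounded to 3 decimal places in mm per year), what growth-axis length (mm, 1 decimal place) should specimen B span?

Specimen A: correcting the raw count gives 575 − 16 + 6 = 565 true rings.
A: Extension rate ≈ 632.4 / 565 = 1.119 mm per year.
Length of B = 1.119 × 274 = 306.6 mm.

306.6 mm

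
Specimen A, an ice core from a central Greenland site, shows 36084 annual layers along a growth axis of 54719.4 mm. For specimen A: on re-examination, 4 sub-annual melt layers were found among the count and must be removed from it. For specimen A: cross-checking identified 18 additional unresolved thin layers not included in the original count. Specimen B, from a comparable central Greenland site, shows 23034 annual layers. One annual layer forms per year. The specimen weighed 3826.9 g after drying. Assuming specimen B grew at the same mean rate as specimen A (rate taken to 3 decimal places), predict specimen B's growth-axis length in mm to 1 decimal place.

Specimen A: correcting the raw count gives 36084 − 4 + 18 = 36098 true annual layers.
A: Mean rate = 54719.4 mm / 36098 years ≈ 1.516 mm per year.
Length of B = 1.516 × 23034 = 34919.5 mm.

34919.5 mm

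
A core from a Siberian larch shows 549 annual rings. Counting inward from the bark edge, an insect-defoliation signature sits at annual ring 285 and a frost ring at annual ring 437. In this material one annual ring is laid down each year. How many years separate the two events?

Separation: 437 − 285 = 152 annual rings.
At one annual ring per year, 152 years elapsed between them.

152 years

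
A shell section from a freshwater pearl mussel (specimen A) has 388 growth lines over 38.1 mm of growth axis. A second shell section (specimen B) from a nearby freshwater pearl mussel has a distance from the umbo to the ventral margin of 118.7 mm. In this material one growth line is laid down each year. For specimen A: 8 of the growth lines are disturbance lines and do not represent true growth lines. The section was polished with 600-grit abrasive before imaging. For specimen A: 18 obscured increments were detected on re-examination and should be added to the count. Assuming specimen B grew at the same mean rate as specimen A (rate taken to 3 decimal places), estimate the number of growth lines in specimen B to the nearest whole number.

Specimen A: true growth line count = 388 − 8 + 18 = 398.
A: Extension rate ≈ 38.1 / 398 = 0.096 mm per year.
Specimen B: 118.7 mm / 0.096 mm per year = 1236.46 years ≈ 1236 growth lines.

1236 growth lines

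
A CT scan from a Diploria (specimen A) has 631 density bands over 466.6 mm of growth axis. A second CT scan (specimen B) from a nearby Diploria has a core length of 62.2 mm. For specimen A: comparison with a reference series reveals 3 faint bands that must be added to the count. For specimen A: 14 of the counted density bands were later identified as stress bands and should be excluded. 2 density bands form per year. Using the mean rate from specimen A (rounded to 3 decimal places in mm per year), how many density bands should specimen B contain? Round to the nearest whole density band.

Specimen A: adjusted count: 631 − 14 + 3 = 620 density bands.
Specimen A: with 2 density bands per year, 620 / 2 = 310 years.
A: Extension rate ≈ 466.6 / 310 = 1.505 mm/yr.
For B, 62.2 / 1.505 = 41.33 years; at 2 density bands per year that is 41.33 × 2 ≈ 83 density bands.

83 density bands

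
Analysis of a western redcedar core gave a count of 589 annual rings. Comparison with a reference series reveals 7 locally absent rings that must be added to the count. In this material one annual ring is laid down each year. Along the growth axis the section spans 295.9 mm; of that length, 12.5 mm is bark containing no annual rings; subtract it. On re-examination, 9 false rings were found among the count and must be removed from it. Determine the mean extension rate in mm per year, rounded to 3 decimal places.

0.483 mm per year

True annual ring count = 589 − 9 + 7 = 587.
Removing the 12.5 mm offcut leaves 295.9 − 12.5 = 283.4 mm.
Mean rate = 283.4 mm / 587 years ≈ 0.483 mm per year.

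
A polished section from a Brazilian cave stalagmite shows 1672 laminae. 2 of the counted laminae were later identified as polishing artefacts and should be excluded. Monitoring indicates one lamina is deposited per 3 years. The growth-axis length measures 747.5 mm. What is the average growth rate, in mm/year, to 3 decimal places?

True lamina count = 1672 − 2 = 1670.
1670 laminae at 3 years each span 1670 × 3 = 5010 years.
747.5 mm over 5010 years gives 747.5 / 5010 ≈ 0.149 mm/year.

0.149 mm/year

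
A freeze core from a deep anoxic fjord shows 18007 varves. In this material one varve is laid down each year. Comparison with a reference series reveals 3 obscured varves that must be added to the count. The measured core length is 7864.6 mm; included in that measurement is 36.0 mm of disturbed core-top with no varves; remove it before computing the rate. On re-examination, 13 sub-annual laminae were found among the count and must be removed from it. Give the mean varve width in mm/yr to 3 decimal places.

0.435 mm/yr

Adjusted count: 18007 − 13 + 3 = 17997 varves.
Net length = 7864.6 − 36.0 = 7828.6 mm.
Mean rate = 7828.6 mm / 17997 years ≈ 0.435 mm/yr.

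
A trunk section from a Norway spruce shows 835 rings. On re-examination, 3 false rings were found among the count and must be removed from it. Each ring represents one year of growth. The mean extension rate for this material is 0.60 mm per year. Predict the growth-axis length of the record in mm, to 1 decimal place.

Adjusted count: 835 − 3 = 832 rings.
Predicted length = 0.60 mm/year × 832 years = 499.2 mm.

499.2 mm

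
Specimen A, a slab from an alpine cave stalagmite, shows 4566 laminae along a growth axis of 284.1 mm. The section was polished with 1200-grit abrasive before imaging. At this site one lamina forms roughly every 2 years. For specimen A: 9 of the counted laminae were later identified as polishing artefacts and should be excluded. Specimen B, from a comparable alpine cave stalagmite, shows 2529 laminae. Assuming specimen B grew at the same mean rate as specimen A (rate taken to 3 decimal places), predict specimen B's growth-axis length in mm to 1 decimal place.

156.8 mm

Specimen A: adjusted count: 4566 − 9 = 4557 laminae.
Specimen A: 4557 laminae at 2 years each span 4557 × 2 = 9114 years.
A: Mean rate = 284.1 mm / 9114 years ≈ 0.031 mm/year.
Specimen B: 2529 laminae at 2 years each span 2529 × 2 = 5058 years. Length of B = 0.031 × 5058 = 156.8 mm.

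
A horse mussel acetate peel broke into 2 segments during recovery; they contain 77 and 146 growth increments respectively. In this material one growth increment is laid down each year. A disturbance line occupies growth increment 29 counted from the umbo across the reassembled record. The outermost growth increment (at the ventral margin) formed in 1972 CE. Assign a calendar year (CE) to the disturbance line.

Total growth increments = 77 + 146 = 223.
The disturbance line sits at growth increment 29 from the umbo, so 223 − 29 = 194 growth increments formed after it.
The growth increment at the ventral margin is 1972 CE, so the disturbance line dates to 1972 − 194 = 1778 CE.

1778 CE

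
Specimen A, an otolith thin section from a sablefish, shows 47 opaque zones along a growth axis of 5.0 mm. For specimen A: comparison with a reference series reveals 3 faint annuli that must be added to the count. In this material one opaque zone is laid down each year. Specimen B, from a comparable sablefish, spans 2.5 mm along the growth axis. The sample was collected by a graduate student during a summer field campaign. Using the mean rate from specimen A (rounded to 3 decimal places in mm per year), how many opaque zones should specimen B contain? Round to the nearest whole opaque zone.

Specimen A: after corrections the count is 47 + 3 = 50 opaque zones.
A: Mean rate = 5.0 mm / 50 years ≈ 0.100 mm/yr.
Specimen B: 2.5 mm / 0.100 mm per year = 25.00 years ≈ 25 opaque zones.

25 opaque zones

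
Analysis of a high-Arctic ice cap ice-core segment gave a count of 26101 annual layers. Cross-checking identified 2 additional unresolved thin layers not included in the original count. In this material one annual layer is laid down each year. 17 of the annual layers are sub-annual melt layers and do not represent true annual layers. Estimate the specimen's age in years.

Adjusted count: 26101 − 17 + 2 = 26086 annual layers.
One annual layer per year makes the duration 26086 years.

26086 yr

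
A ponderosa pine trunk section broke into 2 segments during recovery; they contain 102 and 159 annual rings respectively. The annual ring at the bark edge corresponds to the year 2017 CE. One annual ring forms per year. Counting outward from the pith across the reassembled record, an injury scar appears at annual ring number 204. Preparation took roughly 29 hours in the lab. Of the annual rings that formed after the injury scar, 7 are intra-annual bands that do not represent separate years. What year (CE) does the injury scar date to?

1967 CE

Total annual rings = 102 + 159 = 261.
261 − 204 = 57 annual rings lie beyond the injury scar toward the bark edge.
Removing the 7 false annual rings leaves 57 − 7 = 50 true annual rings beyond the injury scar.
2017 − 50 = 1967 CE.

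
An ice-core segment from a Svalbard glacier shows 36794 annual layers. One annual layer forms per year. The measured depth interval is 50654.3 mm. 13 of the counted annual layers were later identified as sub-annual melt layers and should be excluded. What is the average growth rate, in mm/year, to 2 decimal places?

1.38 mm/year

After corrections the count is 36794 − 13 = 36781 annual layers.
Extension rate ≈ 50654.3 / 36781 = 1.38 mm/year.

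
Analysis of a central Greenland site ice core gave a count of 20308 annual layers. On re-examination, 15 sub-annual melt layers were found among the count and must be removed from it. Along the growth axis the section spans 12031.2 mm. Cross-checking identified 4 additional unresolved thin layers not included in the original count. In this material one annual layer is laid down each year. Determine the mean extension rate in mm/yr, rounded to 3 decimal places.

Adjusted count: 20308 − 15 + 4 = 20297 annual layers.
Mean rate = 12031.2 mm / 20297 years ≈ 0.593 mm/yr.

0.593 mm/yr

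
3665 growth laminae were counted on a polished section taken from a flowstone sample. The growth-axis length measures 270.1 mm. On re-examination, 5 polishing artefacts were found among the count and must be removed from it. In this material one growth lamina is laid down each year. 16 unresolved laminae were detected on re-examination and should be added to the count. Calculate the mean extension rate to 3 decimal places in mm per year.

0.073 mm per year

Adjusted count: 3665 − 5 + 16 = 3676 growth laminae.
Extension rate ≈ 270.1 / 3676 = 0.073 mm per year.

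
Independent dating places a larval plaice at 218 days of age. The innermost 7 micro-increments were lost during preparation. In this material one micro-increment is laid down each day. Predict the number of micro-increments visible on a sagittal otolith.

211 micro-increments

Expected micro-increments over 218 days: 218.
Less the 7 uncaptured micro-increments: 218 − 7 = 211.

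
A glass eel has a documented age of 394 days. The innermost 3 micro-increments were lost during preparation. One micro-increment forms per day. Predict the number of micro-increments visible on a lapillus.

One micro-increment per day gives 394 micro-increments over 394 days.
394 − 3 missed = 391 micro-increments expected in the prepared section.

391 micro-increments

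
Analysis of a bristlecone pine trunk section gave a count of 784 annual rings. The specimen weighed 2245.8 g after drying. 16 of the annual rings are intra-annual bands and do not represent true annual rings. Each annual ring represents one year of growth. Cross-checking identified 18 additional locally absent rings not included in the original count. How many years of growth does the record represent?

786 years

Correcting the raw count gives 784 − 16 + 18 = 786 true annual rings.
With a one-to-one annual ring periodicity this is 786 years.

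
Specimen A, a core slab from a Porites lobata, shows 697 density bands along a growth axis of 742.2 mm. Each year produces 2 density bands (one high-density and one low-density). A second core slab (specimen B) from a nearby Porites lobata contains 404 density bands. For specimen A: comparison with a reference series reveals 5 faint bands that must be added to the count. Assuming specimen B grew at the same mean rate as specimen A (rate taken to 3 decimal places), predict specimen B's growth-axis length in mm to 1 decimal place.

Specimen A: true density band count = 697 + 5 = 702.
Specimen A: with 2 density bands per year, 702 / 2 = 351 years.
A: Extension rate ≈ 742.2 / 351 = 2.115 mm/yr.
Specimen B: dividing by 2 density bands per year: 404 / 2 = 202 years. For B, 2.115 mm/year × 202 years = 427.2 mm.

427.2 mm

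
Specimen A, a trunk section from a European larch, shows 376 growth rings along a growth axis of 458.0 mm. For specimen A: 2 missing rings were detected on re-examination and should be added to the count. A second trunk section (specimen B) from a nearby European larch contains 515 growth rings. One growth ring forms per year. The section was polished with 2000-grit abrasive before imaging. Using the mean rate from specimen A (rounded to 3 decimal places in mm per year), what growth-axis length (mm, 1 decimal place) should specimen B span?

Specimen A: adjusted count: 376 + 2 = 378 growth rings.
A: Extension rate ≈ 458.0 / 378 = 1.212 mm per year.
B's length ≈ 1.212 × 515 = 624.2 mm.

624.2 mm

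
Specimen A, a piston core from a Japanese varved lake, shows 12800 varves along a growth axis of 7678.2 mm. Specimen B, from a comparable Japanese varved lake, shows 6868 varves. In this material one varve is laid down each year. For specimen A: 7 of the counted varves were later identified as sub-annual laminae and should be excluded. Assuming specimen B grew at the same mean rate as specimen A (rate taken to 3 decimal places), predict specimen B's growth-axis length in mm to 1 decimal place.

Specimen A: true varve count = 12800 − 7 = 12793.
A: Mean rate = 7678.2 mm / 12793 years ≈ 0.600 mm/year.
Length of B = 0.600 × 6868 = 4120.8 mm.

4120.8 mm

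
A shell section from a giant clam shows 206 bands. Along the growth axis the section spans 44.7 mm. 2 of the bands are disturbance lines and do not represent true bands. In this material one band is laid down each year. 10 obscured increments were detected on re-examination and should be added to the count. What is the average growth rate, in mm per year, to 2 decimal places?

0.21 mm per year

Adjusted count: 206 − 2 + 10 = 214 bands.
44.7 mm over 214 years gives 44.7 / 214 ≈ 0.21 mm per year.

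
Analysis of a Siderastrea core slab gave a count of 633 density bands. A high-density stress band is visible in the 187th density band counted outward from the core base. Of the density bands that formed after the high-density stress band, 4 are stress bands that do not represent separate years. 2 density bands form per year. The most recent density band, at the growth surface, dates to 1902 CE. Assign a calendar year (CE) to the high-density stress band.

633 − 187 = 446 density bands lie beyond the high-density stress band toward the growth surface.
446 − 4 false = 442 true density bands after the high-density stress band.
Dividing by 2 density bands per year: 442 / 2 = 221 years.
1902 − 221 = 1681 CE.

1681 CE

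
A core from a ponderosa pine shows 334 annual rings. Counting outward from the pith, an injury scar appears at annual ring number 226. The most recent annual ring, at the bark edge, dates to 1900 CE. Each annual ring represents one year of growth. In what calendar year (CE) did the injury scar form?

334 − 226 = 108 annual rings lie beyond the injury scar toward the bark edge.
The annual ring at the bark edge is 1900 CE, so the injury scar dates to 1900 − 108 = 1792 CE.

1792 CE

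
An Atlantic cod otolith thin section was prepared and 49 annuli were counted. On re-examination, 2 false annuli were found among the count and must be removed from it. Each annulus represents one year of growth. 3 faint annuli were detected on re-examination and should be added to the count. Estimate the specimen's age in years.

Correcting the raw count gives 49 − 2 + 3 = 50 true annuli.
One annulus per year makes the duration 50 years.

50 yr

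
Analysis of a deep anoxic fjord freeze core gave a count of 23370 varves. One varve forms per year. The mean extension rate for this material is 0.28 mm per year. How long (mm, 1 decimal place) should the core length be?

23370 years of growth are recorded.
Predicted length = 0.28 mm/year × 23370 years = 6543.6 mm.

6543.6 mm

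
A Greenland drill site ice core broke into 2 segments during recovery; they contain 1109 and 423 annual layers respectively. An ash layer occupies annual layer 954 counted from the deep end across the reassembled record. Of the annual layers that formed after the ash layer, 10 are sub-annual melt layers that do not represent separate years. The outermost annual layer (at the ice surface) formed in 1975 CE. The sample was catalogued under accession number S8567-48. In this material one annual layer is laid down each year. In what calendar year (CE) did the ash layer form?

Total annual layers = 1109 + 423 = 1532.
The ash layer sits at annual layer 954 from the deep end, so 1532 − 954 = 578 annual layers formed after it.
Removing the 10 false annual layers leaves 578 − 10 = 568 true annual layers beyond the ash layer.
1975 − 568 = 1407 CE.

1407 CE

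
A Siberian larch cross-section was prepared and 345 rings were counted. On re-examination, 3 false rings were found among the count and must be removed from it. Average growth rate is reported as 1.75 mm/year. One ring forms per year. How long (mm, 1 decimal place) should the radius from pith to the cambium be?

598.5 mm

After corrections the count is 345 − 3 = 342 rings.
Length ≈ 1.75 × 342 = 598.5 mm.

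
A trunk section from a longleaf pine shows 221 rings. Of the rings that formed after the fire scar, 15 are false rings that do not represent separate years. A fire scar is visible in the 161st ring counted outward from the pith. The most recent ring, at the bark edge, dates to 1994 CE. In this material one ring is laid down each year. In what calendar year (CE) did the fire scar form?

Between ring 161 and the bark edge there are 221 − 161 = 60 rings.
60 − 15 false = 45 true rings after the fire scar.
1994 − 45 = 1949 CE.

1949 CE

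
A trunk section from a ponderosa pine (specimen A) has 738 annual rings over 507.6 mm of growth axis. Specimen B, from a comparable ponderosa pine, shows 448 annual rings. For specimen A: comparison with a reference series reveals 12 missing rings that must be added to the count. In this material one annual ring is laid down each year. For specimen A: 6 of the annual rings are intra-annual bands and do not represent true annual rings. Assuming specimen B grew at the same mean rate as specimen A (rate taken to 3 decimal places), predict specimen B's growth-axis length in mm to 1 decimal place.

305.5 mm

Specimen A: true annual ring count = 738 − 6 + 12 = 744.
A: Mean rate = 507.6 mm / 744 years ≈ 0.682 mm/yr.
B's length ≈ 0.682 × 448 = 305.5 mm.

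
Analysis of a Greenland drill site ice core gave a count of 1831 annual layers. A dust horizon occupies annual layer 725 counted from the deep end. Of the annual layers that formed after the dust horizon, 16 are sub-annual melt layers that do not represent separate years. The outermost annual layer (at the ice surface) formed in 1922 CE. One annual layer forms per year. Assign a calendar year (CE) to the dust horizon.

832 CE

Between annual layer 725 and the ice surface there are 1831 − 725 = 1106 annual layers.
Excluding 16 false annual layers: 1106 − 16 = 1090.
The annual layer at the ice surface is 1922 CE, so the dust horizon dates to 1922 − 1090 = 832 CE.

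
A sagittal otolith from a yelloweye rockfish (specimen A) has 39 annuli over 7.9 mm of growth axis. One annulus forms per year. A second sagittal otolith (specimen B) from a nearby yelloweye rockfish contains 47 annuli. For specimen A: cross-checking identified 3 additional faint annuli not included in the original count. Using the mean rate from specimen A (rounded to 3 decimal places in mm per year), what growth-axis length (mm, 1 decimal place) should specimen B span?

8.8 mm

Specimen A: correcting the raw count gives 39 + 3 = 42 true annuli.
A: 7.9 mm over 42 years gives 7.9 / 42 ≈ 0.188 mm/year.
For B, 0.188 mm/year × 47 years = 8.8 mm.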